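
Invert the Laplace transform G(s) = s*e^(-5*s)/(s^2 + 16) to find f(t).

The factor e^(-5s) signals a time shift by c = 5 (second shifting theorem).
L{cos(4t)} = s/(s^2 + 16), so L^-1{s/(s^2 + 16)} = cos(4*t).
Hence the inverse is u(t - 5) times that function evaluated at t - 5.

f(t) = Heaviside(t - 5)*(cos(4*t - 20))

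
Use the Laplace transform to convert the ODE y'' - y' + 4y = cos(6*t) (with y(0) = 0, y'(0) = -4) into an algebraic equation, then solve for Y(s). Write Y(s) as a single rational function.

Laplace-transform each side.
Using L{y''} = s^2 Y - s·y(0) - y'(0) and L{y'} = sY - y(0), with y(0) = 0, y'(0) = -4, the left side becomes (s^2 - s + 4)Y - (-4).
The right side is L{cos(6*t)} = s/(s^2 + 36).
So (s^2 - s + 4)Y = s/(s^2 + 36) + (-4).
Isolate Y and clear denominators.

Y(s) = (-4*s^2 + s - 144)/(s^4 - s^3 + 40*s^2 - 36*s + 144)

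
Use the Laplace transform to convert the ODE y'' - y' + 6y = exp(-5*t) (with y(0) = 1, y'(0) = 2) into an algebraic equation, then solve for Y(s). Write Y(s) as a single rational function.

Take the Laplace transform of both sides.
Using L{y''} = s^2 Y - s·y(0) - y'(0) and L{y'} = sY - y(0), with y(0) = 1, y'(0) = 2, the left side becomes (s^2 - s + 6)Y - (s + 1).
The right side is L{exp(-5*t)} = 1/(s + 5).
So (s^2 - s + 6)Y = 1/(s + 5) + (s + 1).
Divide through and combine into a single rational function.

Y(s) = (s^2 + 6*s + 6)/(s^3 + 4*s^2 + s + 30)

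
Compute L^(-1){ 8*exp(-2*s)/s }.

Heaviside(t - 2)*(8)

The factor e^(-2s) signals a time shift by c = 2 (second shifting theorem).
L{8} = 8/s, so L^-1{8/s} = 8.
Hence the inverse is u(t - 2) times that function evaluated at t - 2.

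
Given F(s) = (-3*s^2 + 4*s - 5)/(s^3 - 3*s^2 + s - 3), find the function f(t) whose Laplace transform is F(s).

Factor the denominator: s^3 - 3*s^2 + s - 3 = (s - 3)*(s^2 + 1).
Partial fraction decomposition gives [-2/(s - 3)] + [-s/(s^2 + 1)] + [1/(s^2 + 1)].
Invert each term: -2/(s - 3) ↔ -2e^(3t); -1·s/(s^2 + 1) ↔ -cos(t); 1·1/(s^2 + 1) ↔ sin(t).

f(t) = -2*exp(3*t) + sin(t) - cos(t)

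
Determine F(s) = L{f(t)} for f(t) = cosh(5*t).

L{cosh(5t)} = s/(s^2 - 25).

F(s) = s/(s^2 - 25)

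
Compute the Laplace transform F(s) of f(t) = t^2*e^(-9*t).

L{e^(-9t)} = 1/(s + 9).
Then apply L{t^2·g(t)} = (-1)^2 d^2/ds^2[G(s)] with G(s) = 1/(s + 9):
differentiating 2 times and applying the sign gives 2/(s + 9)^3.

F(s) = 2/(s + 9)^3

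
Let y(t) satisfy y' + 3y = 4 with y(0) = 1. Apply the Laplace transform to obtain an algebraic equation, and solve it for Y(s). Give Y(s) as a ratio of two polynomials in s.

Y(s) = (s + 4)/(s^2 + 3*s)

Laplace-transform each side.
The derivative rules (L{y'} = sY - y(0) = sY - 1) turn the left side into (s + 3)Y - (1).
The right side is L{4} = 4/s.
So (s + 3)Y = 4/s + (1).
Solve for Y(s) and write it as one ratio of polynomials.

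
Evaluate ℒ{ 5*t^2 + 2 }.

Apply the Laplace transform termwise.
L{2} = 2/s; (5)·[L{t^2} = 2!/s^3 = 2/s^3].

2/s + 10/s^3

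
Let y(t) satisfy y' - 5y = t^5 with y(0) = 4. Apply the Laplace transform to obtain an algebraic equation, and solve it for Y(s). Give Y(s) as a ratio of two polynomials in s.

Y(s) = (4*s^6 + 120)/(s^7 - 5*s^6)

Transform both sides with L{·}.
The derivative rules (L{y'} = sY - y(0) = sY - 4) turn the left side into (s - 5)Y - (4).
The right side is L{t^5} = 120/s^6.
So (s - 5)Y = 120/s^6 + (4).
Solve for Y(s) and write it as one ratio of polynomials.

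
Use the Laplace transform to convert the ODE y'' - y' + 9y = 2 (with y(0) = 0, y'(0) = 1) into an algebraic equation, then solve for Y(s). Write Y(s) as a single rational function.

Apply the Laplace transform to the equation.
The derivative rules (L{y''} = s^2 Y - s·y(0) - y'(0) and L{y'} = sY - y(0), with y(0) = 0, y'(0) = 1) turn the left side into (s^2 - s + 9)Y - (1).
The right side is L{2} = 2/s.
So (s^2 - s + 9)Y = 2/s + (1).
Isolate Y and clear denominators.

Y(s) = (s + 2)/(s^3 - s^2 + 9*s)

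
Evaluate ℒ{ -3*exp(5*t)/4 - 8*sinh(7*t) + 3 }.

-56/(s^2 - 49) - 3/(4*(s - 5)) + 3/s

Apply the Laplace transform termwise.
(-8)·[L{sinh(7t)} = 7/(s^2 - 49)]; L{3} = 3/s; (-3/4)·[L{e^(5t)} = 1/(s - 5)].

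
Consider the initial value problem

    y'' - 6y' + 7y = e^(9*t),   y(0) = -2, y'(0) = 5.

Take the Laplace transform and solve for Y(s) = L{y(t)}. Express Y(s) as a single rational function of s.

Laplace-transform each side.
Using L{y''} = s^2 Y - s·y(0) - y'(0) and L{y'} = sY - y(0), with y(0) = -2, y'(0) = 5, the left side becomes (s^2 - 6*s + 7)Y - (-2*s + 17).
The right side is L{e^(9*t)} = 1/(s - 9).
So (s^2 - 6*s + 7)Y = 1/(s - 9) + (-2*s + 17).
Divide through and combine into a single rational function.

Y(s) = (-2*s^2 + 35*s - 152)/(s^3 - 15*s^2 + 61*s - 63)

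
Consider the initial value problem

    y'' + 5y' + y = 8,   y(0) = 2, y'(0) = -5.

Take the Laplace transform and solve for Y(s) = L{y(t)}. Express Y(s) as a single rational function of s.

Y(s) = (2*s^2 + 5*s + 8)/(s^3 + 5*s^2 + s)

Apply the Laplace transform to the equation.
The derivative rules (L{y''} = s^2 Y - s·y(0) - y'(0) and L{y'} = sY - y(0), with y(0) = 2, y'(0) = -5) turn the left side into (s^2 + 5*s + 1)Y - (2*s + 5).
The right side is L{8} = 8/s.
So (s^2 + 5*s + 1)Y = 8/s + (2*s + 5).
Solve for Y(s) and write it as one ratio of polynomials.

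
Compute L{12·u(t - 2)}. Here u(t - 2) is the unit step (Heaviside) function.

12*exp(-2*s)/s

By the second shifting theorem, L{u(t - c)·g(t - c)} = e^(-cs)·G(s) with c = 2 and G(s) = L{g(t)}.
L{12} = 12/s.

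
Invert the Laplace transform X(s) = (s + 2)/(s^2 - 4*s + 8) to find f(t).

Complete the square in the denominator: s^2 - 4*s + 8 = (s - 2)^2 + 2^2.
Split the numerator to match: s + 2 = 1·(s - 2) + 2·2.
Invert each term: 1·(s - 2)/((s - 2)^2 + 4) ↔ e^(2t)cos(2t); 2·2/((s - 2)^2 + 4) ↔ 2e^(2t)sin(2t).

f(t) = 2*exp(2*t)*sin(2*t) + exp(2*t)*cos(2*t)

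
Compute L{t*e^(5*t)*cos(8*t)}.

(s - 13)*(s + 3)/(s^2 - 10*s + 89)^2

L{cos(8t)} = s/(s^2 + 64).
Multiplying by e^(5t) shifts s → s - 5, so L{e^(5*t)*cos(8*t)} = (s - 5)/((s - 5)^2 + 64).
Then apply L{t·g(t)} = -d/ds[G(s)] with G(s) = (s - 5)/((s - 5)^2 + 64):
differentiating 1 time and applying the sign gives (s - 13)*(s + 3)/(s^2 - 10*s + 89)^2.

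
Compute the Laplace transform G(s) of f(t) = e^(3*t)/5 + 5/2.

G(s) = 1/(5*(s - 3)) + 5/(2*s)

Apply the Laplace transform termwise.
L{5/2} = (5/2)/s; (1/5)·[L{e^(3t)} = 1/(s - 3)].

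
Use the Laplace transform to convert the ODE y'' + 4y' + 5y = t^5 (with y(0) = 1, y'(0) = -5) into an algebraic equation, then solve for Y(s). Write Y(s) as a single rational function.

Apply the Laplace transform to the equation.
Using L{y''} = s^2 Y - s·y(0) - y'(0) and L{y'} = sY - y(0), with y(0) = 1, y'(0) = -5, the left side becomes (s^2 + 4*s + 5)Y - (s - 1).
The right side is L{t^5} = 120/s^6.
So (s^2 + 4*s + 5)Y = 120/s^6 + (s - 1).
Solve for Y(s) and write it as one ratio of polynomials.

Y(s) = (s^7 - s^6 + 120)/(s^8 + 4*s^7 + 5*s^6)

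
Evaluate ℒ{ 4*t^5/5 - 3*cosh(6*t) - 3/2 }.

By linearity of the Laplace transform, transform each term separately.
L{-3/2} = (-3/2)/s; (4/5)·[L{t^5} = 5!/s^6 = 120/s^6]; (-3)·[L{cosh(6t)} = s/(s^2 - 36)].

-3*s/(s^2 - 36) - 3/(2*s) + 96/s^6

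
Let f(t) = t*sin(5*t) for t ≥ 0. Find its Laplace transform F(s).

F(s) = 10*s/(s^2 + 25)^2

L{sin(5t)} = 5/(s^2 + 25).
Then apply L{t·g(t)} = -d/ds[G(s)] with G(s) = 5/(s^2 + 25):
differentiating 1 time and applying the sign gives 10*s/(s^2 + 25)^2.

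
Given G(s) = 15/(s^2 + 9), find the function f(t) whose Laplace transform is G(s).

f(t) = 5*sin(3*t)

Since L{sin(3t)} = 3/(s^2 + 9), the inverse is sin(3*t), scaled by 5.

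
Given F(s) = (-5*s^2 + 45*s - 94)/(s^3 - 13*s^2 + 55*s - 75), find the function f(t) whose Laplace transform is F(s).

Factor the denominator: s^3 - 13*s^2 + 55*s - 75 = (s - 5)^2*(s - 3).
Partial fraction decomposition gives [-4/(s - 5)] + [3/(s - 5)^2] + [-1/(s - 3)].
Invert each term: -4/(s - 5) ↔ -4e^(5t); 3/(s - 5)^2 ↔ 3t·e^(5t); -1/(s - 3) ↔ -e^(3t).

f(t) = 3*t*exp(5*t) - 4*exp(5*t) - exp(3*t)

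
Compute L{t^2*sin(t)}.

L{sin(t)} = 1/(s^2 + 1).
Then apply L{t^2·g(t)} = (-1)^2 d^2/ds^2[G(s)] with G(s) = 1/(s^2 + 1):
differentiating 2 times and applying the sign gives 2*(3*s^2 - 1)/(s^2 + 1)^3.

2*(3*s^2 - 1)/(s^2 + 1)^3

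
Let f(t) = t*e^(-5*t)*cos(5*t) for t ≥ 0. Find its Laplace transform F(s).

F(s) = s*(s + 10)/(s^2 + 10*s + 50)^2

L{cos(5t)} = s/(s^2 + 25).
Multiplying by e^(-5t) shifts s → s + 5, so L{e^(-5*t)*cos(5*t)} = (s + 5)/((s + 5)^2 + 25).
Then apply L{t·g(t)} = -d/ds[G(s)] with G(s) = (s + 5)/((s + 5)^2 + 25):
differentiating 1 time and applying the sign gives s*(s + 10)/(s^2 + 10*s + 50)^2.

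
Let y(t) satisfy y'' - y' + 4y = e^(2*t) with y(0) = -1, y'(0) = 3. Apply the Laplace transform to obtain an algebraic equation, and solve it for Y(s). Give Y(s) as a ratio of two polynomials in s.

Laplace-transform each side.
The derivative rules (L{y''} = s^2 Y - s·y(0) - y'(0) and L{y'} = sY - y(0), with y(0) = -1, y'(0) = 3) turn the left side into (s^2 - s + 4)Y - (-s + 4).
The right side is L{e^(2*t)} = 1/(s - 2).
So (s^2 - s + 4)Y = 1/(s - 2) + (-s + 4).
Divide through and combine into a single rational function.

Y(s) = (-s^2 + 6*s - 7)/(s^3 - 3*s^2 + 6*s - 8)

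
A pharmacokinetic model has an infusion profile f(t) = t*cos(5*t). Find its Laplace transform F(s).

L{cos(5t)} = s/(s^2 + 25).
Then apply L{t·g(t)} = -d/ds[G(s)] with G(s) = s/(s^2 + 25):
differentiating 1 time and applying the sign gives (s - 5)*(s + 5)/(s^2 + 25)^2.

F(s) = (s - 5)*(s + 5)/(s^2 + 25)^2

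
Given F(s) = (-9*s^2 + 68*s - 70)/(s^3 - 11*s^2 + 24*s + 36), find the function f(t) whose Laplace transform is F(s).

Factor the denominator: s^3 - 11*s^2 + 24*s + 36 = (s - 6)^2*(s + 1).
Partial fraction decomposition gives [-6/(s - 6)] + [2/(s - 6)^2] + [-3/(s + 1)].
Invert each term: -6/(s - 6) ↔ -6e^(6t); 2/(s - 6)^2 ↔ 2t·e^(6t); -3/(s + 1) ↔ -3e^(-t).

f(t) = 2*t*exp(6*t) - 6*exp(6*t) - 3*exp(-t)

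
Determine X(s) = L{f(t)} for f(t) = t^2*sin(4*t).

L{sin(4t)} = 4/(s^2 + 16).
Then apply L{t^2·g(t)} = (-1)^2 d^2/ds^2[G(s)] with G(s) = 4/(s^2 + 16):
differentiating 2 times and applying the sign gives 8*(3*s^2 - 16)/(s^2 + 16)^3.

X(s) = 8*(3*s^2 - 16)/(s^2 + 16)^3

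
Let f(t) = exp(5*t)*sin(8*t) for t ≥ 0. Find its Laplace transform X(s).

X(s) = 8/((s - 5)^2 + 64)

L{sin(8t)} = 8/(s^2 + 64).
By the first shifting theorem, multiplying by e^(5t) replaces s with s - 5.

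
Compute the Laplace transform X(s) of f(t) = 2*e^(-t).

X(s) = 2/(s + 1)

L{2} = 2/s.
By the first shifting theorem, multiplying by e^(-t) replaces s with s + 1.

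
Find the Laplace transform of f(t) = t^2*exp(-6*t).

L{t^2} = 2!/s^3 = 2/s^3.
By the first shifting theorem, multiplying by e^(-6t) replaces s with s + 6.

2/(s + 6)^3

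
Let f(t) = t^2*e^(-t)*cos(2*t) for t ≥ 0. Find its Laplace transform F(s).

L{cos(2t)} = s/(s^2 + 4).
Multiplying by e^(-t) shifts s → s + 1, so L{e^(-t)*cos(2*t)} = (s + 1)/((s + 1)^2 + 4).
Then apply L{t^2·g(t)} = (-1)^2 d^2/ds^2[G(s)] with G(s) = (s + 1)/((s + 1)^2 + 4):
differentiating 2 times and applying the sign gives 2*(s + 1)*(s^2 + 2*s - 11)/(s^2 + 2*s + 5)^3.

F(s) = 2*(s + 1)*(s^2 + 2*s - 11)/(s^2 + 2*s + 5)^3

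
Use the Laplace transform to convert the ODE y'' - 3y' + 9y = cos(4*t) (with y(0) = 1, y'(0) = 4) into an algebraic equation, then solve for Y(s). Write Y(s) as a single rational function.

Apply the Laplace transform to the equation.
With L{y''} = s^2 Y - s·y(0) - y'(0) and L{y'} = sY - y(0), with y(0) = 1, y'(0) = 4: the LHS transforms to (s^2 - 3*s + 9)Y - (s + 1).
The right side is L{cos(4*t)} = s/(s^2 + 16).
So (s^2 - 3*s + 9)Y = s/(s^2 + 16) + (s + 1).
Solve for Y(s) and write it as one ratio of polynomials.

Y(s) = (s^3 + s^2 + 17*s + 16)/(s^4 - 3*s^3 + 25*s^2 - 48*s + 144)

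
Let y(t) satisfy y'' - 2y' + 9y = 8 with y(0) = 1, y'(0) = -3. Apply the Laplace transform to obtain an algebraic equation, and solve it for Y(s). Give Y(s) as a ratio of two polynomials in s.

Transform both sides with L{·}.
With L{y''} = s^2 Y - s·y(0) - y'(0) and L{y'} = sY - y(0), with y(0) = 1, y'(0) = -3: the LHS transforms to (s^2 - 2*s + 9)Y - (s - 5).
The right side is L{8} = 8/s.
So (s^2 - 2*s + 9)Y = 8/s + (s - 5).
Isolate Y and clear denominators.

Y(s) = (s^2 - 5*s + 8)/(s^3 - 2*s^2 + 9*s)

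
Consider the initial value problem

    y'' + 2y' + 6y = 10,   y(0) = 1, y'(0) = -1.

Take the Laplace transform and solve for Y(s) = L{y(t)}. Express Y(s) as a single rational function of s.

Y(s) = (s^2 + s + 10)/(s^3 + 2*s^2 + 6*s)

Transform both sides with L{·}.
The derivative rules (L{y''} = s^2 Y - s·y(0) - y'(0) and L{y'} = sY - y(0), with y(0) = 1, y'(0) = -1) turn the left side into (s^2 + 2*s + 6)Y - (s + 1).
The right side is L{10} = 10/s.
So (s^2 + 2*s + 6)Y = 10/s + (s + 1).
Divide through and combine into a single rational function.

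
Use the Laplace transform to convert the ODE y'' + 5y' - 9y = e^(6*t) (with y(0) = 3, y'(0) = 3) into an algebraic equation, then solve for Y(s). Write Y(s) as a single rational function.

Y(s) = (3*s^2 - 107)/(s^3 - s^2 - 39*s + 54)

Take the Laplace transform of both sides.
Using L{y''} = s^2 Y - s·y(0) - y'(0) and L{y'} = sY - y(0), with y(0) = 3, y'(0) = 3, the left side becomes (s^2 + 5*s - 9)Y - (3*s + 18).
The right side is L{e^(6*t)} = 1/(s - 6).
So (s^2 + 5*s - 9)Y = 1/(s - 6) + (3*s + 18).
Divide through and combine into a single rational function.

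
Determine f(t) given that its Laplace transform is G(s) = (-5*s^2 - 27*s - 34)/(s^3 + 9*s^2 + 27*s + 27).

Factor the denominator: s^3 + 9*s^2 + 27*s + 27 = (s + 3)^3.
Partial fraction decomposition gives [-5/(s + 3)] + [3/(s + 3)^2] + [2/(s + 3)^3].
Invert each term: -5/(s + 3) ↔ -5e^(-3t); 3/(s + 3)^2 ↔ 3t·e^(-3t); 2/(s + 3)^3 ↔ (1)t^2·e^(-3t).

f(t) = t^2*exp(-3*t) + 3*t*exp(-3*t) - 5*exp(-3*t)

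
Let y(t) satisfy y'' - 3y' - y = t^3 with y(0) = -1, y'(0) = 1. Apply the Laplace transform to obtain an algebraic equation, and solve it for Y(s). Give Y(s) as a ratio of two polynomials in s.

Transform both sides with L{·}.
With L{y''} = s^2 Y - s·y(0) - y'(0) and L{y'} = sY - y(0), with y(0) = -1, y'(0) = 1: the LHS transforms to (s^2 - 3*s - 1)Y - (-s + 4).
The right side is L{t^3} = 6/s^4.
So (s^2 - 3*s - 1)Y = 6/s^4 + (-s + 4).
Solve for Y(s) and write it as one ratio of polynomials.

Y(s) = (-s^5 + 4*s^4 + 6)/(s^6 - 3*s^5 - s^4)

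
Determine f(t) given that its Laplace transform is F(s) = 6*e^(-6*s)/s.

The factor e^(-6s) signals a time shift by c = 6 (second shifting theorem).
L{6} = 6/s, so L^-1{6/s} = 6.
Hence the inverse is u(t - 6) times that function evaluated at t - 6.

f(t) = Heaviside(t - 6)*(6)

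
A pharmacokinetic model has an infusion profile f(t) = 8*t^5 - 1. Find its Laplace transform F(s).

The transform is linear, so treat each term independently.
(8)·[L{t^5} = 5!/s^6 = 120/s^6]; L{-1} = -1/s.

F(s) = -1/s + 960/s^6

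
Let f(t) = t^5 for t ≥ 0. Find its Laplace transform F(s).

L{t^5} = 5!/s^6 = 120/s^6.

F(s) = 120/s^6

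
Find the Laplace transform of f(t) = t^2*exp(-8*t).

L{e^(-8t)} = 1/(s + 8).
Then apply L{t^2·g(t)} = (-1)^2 d^2/ds^2[G(s)] with G(s) = 1/(s + 8):
differentiating 2 times and applying the sign gives 2/(s + 8)^3.

2/(s + 8)^3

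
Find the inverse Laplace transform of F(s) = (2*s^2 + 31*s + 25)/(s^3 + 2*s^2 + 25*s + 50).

5*sin(5*t) + 3*cos(5*t) - exp(-2*t)

Factor the denominator: s^3 + 2*s^2 + 25*s + 50 = (s + 2)*(s^2 + 25).
Partial fraction decomposition gives [-1/(s + 2)] + [3*s/(s^2 + 25)] + [25/(s^2 + 25)].
Invert each term: -1/(s + 2) ↔ -e^(-2t); 3·s/(s^2 + 25) ↔ 3cos(5t); 5·5/(s^2 + 25) ↔ 5sin(5t).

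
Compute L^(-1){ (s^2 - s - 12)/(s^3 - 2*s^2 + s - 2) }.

-2*exp(2*t) + 5*sin(t) + 3*cos(t)

Factor the denominator: s^3 - 2*s^2 + s - 2 = (s - 2)*(s^2 + 1).
Partial fraction decomposition gives [-2/(s - 2)] + [3*s/(s^2 + 1)] + [5/(s^2 + 1)].
Invert each term: -2/(s - 2) ↔ -2e^(2t); 3·s/(s^2 + 1) ↔ 3cos(t); 5·1/(s^2 + 1) ↔ 5sin(t).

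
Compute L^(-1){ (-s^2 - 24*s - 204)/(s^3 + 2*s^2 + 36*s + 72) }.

-5*sin(6*t) + 3*cos(6*t) - 4*exp(-2*t)

Factor the denominator: s^3 + 2*s^2 + 36*s + 72 = (s + 2)*(s^2 + 36).
Partial fraction decomposition gives [-4/(s + 2)] + [3*s/(s^2 + 36)] + [-30/(s^2 + 36)].
Invert each term: -4/(s + 2) ↔ -4e^(-2t); 3·s/(s^2 + 36) ↔ 3cos(6t); -5·6/(s^2 + 36) ↔ -5sin(6t).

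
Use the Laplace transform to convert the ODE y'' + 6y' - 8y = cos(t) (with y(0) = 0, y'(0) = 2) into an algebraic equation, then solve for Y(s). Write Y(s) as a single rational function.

Y(s) = (2*s^2 + s + 2)/(s^4 + 6*s^3 - 7*s^2 + 6*s - 8)

Transform both sides with L{·}.
The derivative rules (L{y''} = s^2 Y - s·y(0) - y'(0) and L{y'} = sY - y(0), with y(0) = 0, y'(0) = 2) turn the left side into (s^2 + 6*s - 8)Y - (2).
The right side is L{cos(t)} = s/(s^2 + 1).
So (s^2 + 6*s - 8)Y = s/(s^2 + 1) + (2).
Divide through and combine into a single rational function.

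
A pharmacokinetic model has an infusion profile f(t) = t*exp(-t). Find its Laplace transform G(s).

G(s) = (s + 1)^(-2)

L{t} = 1!/s^2 = 1/s^2.
By the first shifting theorem, multiplying by e^(-t) replaces s with s + 1.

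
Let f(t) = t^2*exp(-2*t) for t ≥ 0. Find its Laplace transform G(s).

G(s) = 2/(s + 2)^3

L{e^(-2t)} = 1/(s + 2).
Then apply L{t^2·g(t)} = (-1)^2 d^2/ds^2[H(s)] with H(s) = 1/(s + 2):
differentiating 2 times and applying the sign gives 2/(s + 2)^3.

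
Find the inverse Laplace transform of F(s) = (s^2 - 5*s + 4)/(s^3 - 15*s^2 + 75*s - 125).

Factor the denominator: s^3 - 15*s^2 + 75*s - 125 = (s - 5)^3.
Partial fraction decomposition gives [1/(s - 5)] + [5/(s - 5)^2] + [4/(s - 5)^3].
Invert each term: 1/(s - 5) ↔ e^(5t); 5/(s - 5)^2 ↔ 5t·e^(5t); 4/(s - 5)^3 ↔ (2)t^2·e^(5t).

2*t^2*exp(5*t) + 5*t*exp(5*t) + exp(5*t)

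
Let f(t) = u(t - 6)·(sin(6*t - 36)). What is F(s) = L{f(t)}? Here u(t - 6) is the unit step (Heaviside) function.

By the second shifting theorem, L{u(t - c)·g(t - c)} = e^(-cs)·G(s) with c = 6 and G(s) = L{g(t)}.
L{sin(6t)} = 6/(s^2 + 36).

F(s) = 6*exp(-6*s)/(s^2 + 36)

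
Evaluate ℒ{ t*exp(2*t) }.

L{e^(2t)} = 1/(s - 2).
Then apply L{t·g(t)} = -d/ds[G(s)] with G(s) = 1/(s - 2):
differentiating 1 time and applying the sign gives (s - 2)^(-2).

(s - 2)^(-2)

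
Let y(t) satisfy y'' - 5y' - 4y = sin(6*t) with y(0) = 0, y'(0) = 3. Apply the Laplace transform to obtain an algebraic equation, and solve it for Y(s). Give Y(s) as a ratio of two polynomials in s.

Y(s) = (3*s^2 + 114)/(s^4 - 5*s^3 + 32*s^2 - 180*s - 144)

Laplace-transform each side.
With L{y''} = s^2 Y - s·y(0) - y'(0) and L{y'} = sY - y(0), with y(0) = 0, y'(0) = 3: the LHS transforms to (s^2 - 5*s - 4)Y - (3).
The right side is L{sin(6*t)} = 6/(s^2 + 36).
So (s^2 - 5*s - 4)Y = 6/(s^2 + 36) + (3).
Isolate Y and clear denominators.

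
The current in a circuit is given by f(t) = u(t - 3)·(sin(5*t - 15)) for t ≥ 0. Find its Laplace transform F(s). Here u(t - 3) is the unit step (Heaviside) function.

F(s) = 5*exp(-3*s)/(s^2 + 25)

By the second shifting theorem, L{u(t - c)·g(t - c)} = e^(-cs)·G(s) with c = 3 and G(s) = L{g(t)}.
L{sin(5t)} = 5/(s^2 + 25).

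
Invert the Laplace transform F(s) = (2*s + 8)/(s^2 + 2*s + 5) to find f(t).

Complete the square in the denominator: s^2 + 2*s + 5 = (s + 1)^2 + 2^2.
Split the numerator to match: 2*s + 8 = 2·(s + 1) + 3·2.
Invert each term: 2·(s + 1)/((s + 1)^2 + 4) ↔ 2e^(-t)cos(2t); 3·2/((s + 1)^2 + 4) ↔ 3e^(-t)sin(2t).

f(t) = 3*exp(-t)*sin(2*t) + 2*exp(-t)*cos(2*t)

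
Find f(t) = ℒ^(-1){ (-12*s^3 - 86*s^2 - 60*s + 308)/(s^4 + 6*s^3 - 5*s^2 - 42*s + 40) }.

Factor the denominator: s^4 + 6*s^3 - 5*s^2 - 42*s + 40 = (s - 2)*(s - 1)*(s + 4)*(s + 5).
Partial fraction decomposition gives [1/(s + 5)] + [-2/(s + 4)] + [-5/(s - 1)] + [-6/(s - 2)].
Invert each term: 1/(s + 5) ↔ e^(-5t); -2/(s + 4) ↔ -2e^(-4t); -5/(s - 1) ↔ -5e^(t); -6/(s - 2) ↔ -6e^(2t).

f(t) = -6*exp(2*t) - 5*exp(t) - 2*exp(-4*t) + exp(-5*t)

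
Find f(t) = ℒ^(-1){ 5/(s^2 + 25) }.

Since L{sin(5t)} = 5/(s^2 + 25), the inverse is sin(5*t).

f(t) = sin(5*t)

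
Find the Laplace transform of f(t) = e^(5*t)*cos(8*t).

L{cos(8t)} = s/(s^2 + 64).
By the first shifting theorem, multiplying by e^(5t) replaces s with s - 5.

(s - 5)/((s - 5)^2 + 64)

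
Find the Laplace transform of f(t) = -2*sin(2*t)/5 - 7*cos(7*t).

The transform is linear, so treat each term independently.
(-7)·[L{cos(7t)} = s/(s^2 + 49)]; (-2/5)·[L{sin(2t)} = 2/(s^2 + 4)].

-7*s/(s^2 + 49) - 4/(5*(s^2 + 4))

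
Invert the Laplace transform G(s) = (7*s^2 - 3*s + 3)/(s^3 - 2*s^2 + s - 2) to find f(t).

f(t) = 5*exp(2*t) + sin(t) + 2*cos(t)

Factor the denominator: s^3 - 2*s^2 + s - 2 = (s - 2)*(s^2 + 1).
Partial fraction decomposition gives [5/(s - 2)] + [2*s/(s^2 + 1)] + [1/(s^2 + 1)].
Invert each term: 5/(s - 2) ↔ 5e^(2t); 2·s/(s^2 + 1) ↔ 2cos(t); 1·1/(s^2 + 1) ↔ sin(t).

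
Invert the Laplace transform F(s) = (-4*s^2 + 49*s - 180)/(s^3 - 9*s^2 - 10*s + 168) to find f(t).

f(t) = -3*exp(7*t) + 3*exp(6*t) - 4*exp(-4*t)

Factor the denominator: s^3 - 9*s^2 - 10*s + 168 = (s - 7)*(s - 6)*(s + 4).
Partial fraction decomposition gives [-3/(s - 7)] + [-4/(s + 4)] + [3/(s - 6)].
Invert each term: -3/(s - 7) ↔ -3e^(7t); -4/(s + 4) ↔ -4e^(-4t); 3/(s - 6) ↔ 3e^(6t).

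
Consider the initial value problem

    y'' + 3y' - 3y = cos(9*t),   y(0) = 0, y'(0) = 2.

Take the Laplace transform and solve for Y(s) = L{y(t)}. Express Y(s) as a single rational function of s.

Y(s) = (2*s^2 + s + 162)/(s^4 + 3*s^3 + 78*s^2 + 243*s - 243)

Transform both sides with L{·}.
The derivative rules (L{y''} = s^2 Y - s·y(0) - y'(0) and L{y'} = sY - y(0), with y(0) = 0, y'(0) = 2) turn the left side into (s^2 + 3*s - 3)Y - (2).
The right side is L{cos(9*t)} = s/(s^2 + 81).
So (s^2 + 3*s - 3)Y = s/(s^2 + 81) + (2).
Isolate Y and clear denominators.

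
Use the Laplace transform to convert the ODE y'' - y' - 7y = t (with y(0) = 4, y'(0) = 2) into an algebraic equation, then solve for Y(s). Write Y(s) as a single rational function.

Y(s) = (4*s^3 - 2*s^2 + 1)/(s^4 - s^3 - 7*s^2)

Laplace-transform each side.
The derivative rules (L{y''} = s^2 Y - s·y(0) - y'(0) and L{y'} = sY - y(0), with y(0) = 4, y'(0) = 2) turn the left side into (s^2 - s - 7)Y - (4*s - 2).
The right side is L{t} = s^(-2).
So (s^2 - s - 7)Y = s^(-2) + (4*s - 2).
Isolate Y and clear denominators.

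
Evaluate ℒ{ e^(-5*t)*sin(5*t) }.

L{sin(5t)} = 5/(s^2 + 25).
By the first shifting theorem, multiplying by e^(-5t) replaces s with s + 5.

5/((s + 5)^2 + 25)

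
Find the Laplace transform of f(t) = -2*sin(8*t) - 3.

-16/(s^2 + 64) - 3/s

By linearity of the Laplace transform, transform each term separately.
L{-3} = -3/s; (-2)·[L{sin(8t)} = 8/(s^2 + 64)].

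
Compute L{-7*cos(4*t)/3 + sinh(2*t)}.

-7*s/(3*(s^2 + 16)) + 2/(s^2 - 4)

By linearity of the Laplace transform, transform each term separately.
L{sinh(2t)} = 2/(s^2 - 4); (-7/3)·[L{cos(4t)} = s/(s^2 + 16)].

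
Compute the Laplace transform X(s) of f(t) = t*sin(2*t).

X(s) = 4*s/(s^2 + 4)^2

L{sin(2t)} = 2/(s^2 + 4).
Then apply L{t·g(t)} = -d/ds[G(s)] with G(s) = 2/(s^2 + 4):
differentiating 1 time and applying the sign gives 4*s/(s^2 + 4)^2.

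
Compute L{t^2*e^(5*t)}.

L{e^(5t)} = 1/(s - 5).
Then apply L{t^2·g(t)} = (-1)^2 d^2/ds^2[G(s)] with G(s) = 1/(s - 5):
differentiating 2 times and applying the sign gives 2/(s - 5)^3.

2/(s - 5)^3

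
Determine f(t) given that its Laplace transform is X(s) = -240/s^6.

Since L{t^5} = 5!/s^6 = 120/s^6, the inverse is t^5, scaled by -2.

f(t) = -2*t^5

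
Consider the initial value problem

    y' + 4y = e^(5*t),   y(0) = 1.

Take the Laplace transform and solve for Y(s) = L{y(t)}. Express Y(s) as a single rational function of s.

Y(s) = (s - 4)/(s^2 - s - 20)

Laplace-transform each side.
Using L{y'} = sY - y(0) = sY - 1, the left side becomes (s + 4)Y - (1).
The right side is L{e^(5*t)} = 1/(s - 5).
So (s + 4)Y = 1/(s - 5) + (1).
Divide through and combine into a single rational function.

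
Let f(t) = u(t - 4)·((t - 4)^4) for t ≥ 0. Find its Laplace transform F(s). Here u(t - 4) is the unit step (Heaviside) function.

F(s) = 24*exp(-4*s)/s^5

By the second shifting theorem, L{u(t - c)·g(t - c)} = e^(-cs)·G(s) with c = 4 and G(s) = L{g(t)}.
L{t^4} = 4!/s^5 = 24/s^5.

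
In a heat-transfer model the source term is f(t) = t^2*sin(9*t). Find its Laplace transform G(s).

G(s) = 54*(s^2 - 27)/(s^2 + 81)^3

L{sin(9t)} = 9/(s^2 + 81).
Then apply L{t^2·g(t)} = (-1)^2 d^2/ds^2[H(s)] with H(s) = 9/(s^2 + 81):
differentiating 2 times and applying the sign gives 54*(s^2 - 27)/(s^2 + 81)^3.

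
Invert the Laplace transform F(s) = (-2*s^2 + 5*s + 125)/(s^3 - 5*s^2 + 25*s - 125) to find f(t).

f(t) = 2*exp(5*t) - 3*sin(5*t) - 4*cos(5*t)

Factor the denominator: s^3 - 5*s^2 + 25*s - 125 = (s - 5)*(s^2 + 25).
Partial fraction decomposition gives [2/(s - 5)] + [-4*s/(s^2 + 25)] + [-15/(s^2 + 25)].
Invert each term: 2/(s - 5) ↔ 2e^(5t); -4·s/(s^2 + 25) ↔ -4cos(5t); -3·5/(s^2 + 25) ↔ -3sin(5t).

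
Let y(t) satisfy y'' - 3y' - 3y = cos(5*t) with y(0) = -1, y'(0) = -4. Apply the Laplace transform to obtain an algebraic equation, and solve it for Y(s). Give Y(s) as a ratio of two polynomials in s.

Take the Laplace transform of both sides.
The derivative rules (L{y''} = s^2 Y - s·y(0) - y'(0) and L{y'} = sY - y(0), with y(0) = -1, y'(0) = -4) turn the left side into (s^2 - 3*s - 3)Y - (-s - 1).
The right side is L{cos(5*t)} = s/(s^2 + 25).
So (s^2 - 3*s - 3)Y = s/(s^2 + 25) + (-s - 1).
Divide through and combine into a single rational function.

Y(s) = (-s^3 - s^2 - 24*s - 25)/(s^4 - 3*s^3 + 22*s^2 - 75*s - 75)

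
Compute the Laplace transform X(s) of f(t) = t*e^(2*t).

X(s) = (s - 2)^(-2)

L{e^(2t)} = 1/(s - 2).
Then apply L{t·g(t)} = -d/ds[G(s)] with G(s) = 1/(s - 2):
differentiating 1 time and applying the sign gives (s - 2)^(-2).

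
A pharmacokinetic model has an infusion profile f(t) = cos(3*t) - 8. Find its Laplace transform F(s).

F(s) = s/(s^2 + 9) - 8/s

By linearity of the Laplace transform, transform each term separately.
L{cos(3t)} = s/(s^2 + 9); L{-8} = -8/s.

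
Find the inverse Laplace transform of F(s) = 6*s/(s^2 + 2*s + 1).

-6*t*exp(-t) + 6*exp(-t)

Factor the denominator: s^2 + 2*s + 1 = (s + 1)^2.
Partial fraction decomposition gives [6/(s + 1)] + [-6/(s + 1)^2].
Invert each term: 6/(s + 1) ↔ 6e^(-t); -6/(s + 1)^2 ↔ -6t·e^(-t).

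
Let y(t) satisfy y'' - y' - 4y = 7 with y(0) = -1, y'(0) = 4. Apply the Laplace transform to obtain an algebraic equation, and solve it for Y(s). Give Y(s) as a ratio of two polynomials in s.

Y(s) = (-s^2 + 5*s + 7)/(s^3 - s^2 - 4*s)

Transform both sides with L{·}.
Using L{y''} = s^2 Y - s·y(0) - y'(0) and L{y'} = sY - y(0), with y(0) = -1, y'(0) = 4, the left side becomes (s^2 - s - 4)Y - (-s + 5).
The right side is L{7} = 7/s.
So (s^2 - s - 4)Y = 7/s + (-s + 5).
Isolate Y and clear denominators.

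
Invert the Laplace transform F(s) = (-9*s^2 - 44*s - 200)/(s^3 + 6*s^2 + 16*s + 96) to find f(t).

f(t) = -5*sin(4*t) - 4*cos(4*t) - 5*exp(-6*t)

Factor the denominator: s^3 + 6*s^2 + 16*s + 96 = (s + 6)*(s^2 + 16).
Partial fraction decomposition gives [-5/(s + 6)] + [-4*s/(s^2 + 16)] + [-20/(s^2 + 16)].
Invert each term: -5/(s + 6) ↔ -5e^(-6t); -4·s/(s^2 + 16) ↔ -4cos(4t); -5·4/(s^2 + 16) ↔ -5sin(4t).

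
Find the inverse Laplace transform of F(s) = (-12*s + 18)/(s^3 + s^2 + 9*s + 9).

-3*sin(3*t) - 3*cos(3*t) + 3*exp(-t)

Factor the denominator: s^3 + s^2 + 9*s + 9 = (s + 1)*(s^2 + 9).
Partial fraction decomposition gives [3/(s + 1)] + [-3*s/(s^2 + 9)] + [-9/(s^2 + 9)].
Invert each term: 3/(s + 1) ↔ 3e^(-t); -3·s/(s^2 + 9) ↔ -3cos(3t); -3·3/(s^2 + 9) ↔ -3sin(3t).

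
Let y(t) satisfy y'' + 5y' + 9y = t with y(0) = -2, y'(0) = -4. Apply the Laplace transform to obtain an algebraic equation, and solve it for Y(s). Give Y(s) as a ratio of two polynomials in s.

Laplace-transform each side.
The derivative rules (L{y''} = s^2 Y - s·y(0) - y'(0) and L{y'} = sY - y(0), with y(0) = -2, y'(0) = -4) turn the left side into (s^2 + 5*s + 9)Y - (-2*s - 14).
The right side is L{t} = s^(-2).
So (s^2 + 5*s + 9)Y = s^(-2) + (-2*s - 14).
Isolate Y and clear denominators.

Y(s) = (-2*s^3 - 14*s^2 + 1)/(s^4 + 5*s^3 + 9*s^2)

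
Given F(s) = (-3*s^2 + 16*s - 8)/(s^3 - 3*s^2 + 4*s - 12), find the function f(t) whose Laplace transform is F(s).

f(t) = exp(3*t) + 2*sin(2*t) - 4*cos(2*t)

Factor the denominator: s^3 - 3*s^2 + 4*s - 12 = (s - 3)*(s^2 + 4).
Partial fraction decomposition gives [1/(s - 3)] + [-4*s/(s^2 + 4)] + [4/(s^2 + 4)].
Invert each term: 1/(s - 3) ↔ e^(3t); -4·s/(s^2 + 4) ↔ -4cos(2t); 2·2/(s^2 + 4) ↔ 2sin(2t).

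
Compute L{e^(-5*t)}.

1/(s + 5)

L{e^(-5t)} = 1/(s + 5).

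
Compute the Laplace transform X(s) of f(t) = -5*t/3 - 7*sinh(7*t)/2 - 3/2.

X(s) = -49/(2*(s^2 - 49)) - 3/(2*s) - 5/(3*s^2)

Apply the Laplace transform termwise.
L{-3/2} = (-3/2)/s; (-5/3)·[L{t} = 1!/s^2 = 1/s^2]; (-7/2)·[L{sinh(7t)} = 7/(s^2 - 49)].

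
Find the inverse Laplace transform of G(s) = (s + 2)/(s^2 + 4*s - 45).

exp(-2*t)*cosh(7*t)

Rewrite the denominator: s^2 + 4*s - 45 = (s + 2)^2 - 49.
The form in (s + 2) signals a first-shifting-theorem factor e^(-2t).
Since L{cosh(7t)} = s/(s^2 - 49), the inverse is e^(-2*t)*cosh(7*t).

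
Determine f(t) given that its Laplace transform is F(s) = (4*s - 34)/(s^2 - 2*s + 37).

Complete the square in the denominator: s^2 - 2*s + 37 = (s - 1)^2 + 6^2.
Split the numerator to match: 4*s - 34 = 4·(s - 1) - 5·6.
Invert each term: 4·(s - 1)/((s - 1)^2 + 36) ↔ 4e^(t)cos(6t); -5·6/((s - 1)^2 + 36) ↔ -5e^(t)sin(6t).

f(t) = -5*exp(t)*sin(6*t) + 4*exp(t)*cos(6*t)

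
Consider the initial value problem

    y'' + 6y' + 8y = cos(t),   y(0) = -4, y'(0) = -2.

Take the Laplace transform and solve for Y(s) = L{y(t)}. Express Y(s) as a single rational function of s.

Y(s) = (-4*s^3 - 26*s^2 - 3*s - 26)/(s^4 + 6*s^3 + 9*s^2 + 6*s + 8)

Take the Laplace transform of both sides.
Using L{y''} = s^2 Y - s·y(0) - y'(0) and L{y'} = sY - y(0), with y(0) = -4, y'(0) = -2, the left side becomes (s^2 + 6*s + 8)Y - (-4*s - 26).
The right side is L{cos(t)} = s/(s^2 + 1).
So (s^2 + 6*s + 8)Y = s/(s^2 + 1) + (-4*s - 26).
Solve for Y(s) and write it as one ratio of polynomials.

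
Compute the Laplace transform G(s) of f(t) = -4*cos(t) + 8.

Apply the Laplace transform termwise.
L{8} = 8/s; (-4)·[L{cos(t)} = s/(s^2 + 1)].

G(s) = -4*s/(s^2 + 1) + 8/s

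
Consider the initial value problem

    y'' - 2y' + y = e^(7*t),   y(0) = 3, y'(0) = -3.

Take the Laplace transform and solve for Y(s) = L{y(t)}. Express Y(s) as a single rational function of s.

Y(s) = (3*s^2 - 30*s + 64)/(s^3 - 9*s^2 + 15*s - 7)

Apply the Laplace transform to the equation.
Using L{y''} = s^2 Y - s·y(0) - y'(0) and L{y'} = sY - y(0), with y(0) = 3, y'(0) = -3, the left side becomes (s^2 - 2*s + 1)Y - (3*s - 9).
The right side is L{e^(7*t)} = 1/(s - 7).
So (s^2 - 2*s + 1)Y = 1/(s - 7) + (3*s - 9).
Solve for Y(s) and write it as one ratio of polynomials.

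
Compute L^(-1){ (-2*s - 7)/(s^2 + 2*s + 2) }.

-5*exp(-t)*sin(t) - 2*exp(-t)*cos(t)

Complete the square in the denominator: s^2 + 2*s + 2 = (s + 1)^2 + 1^2.
Split the numerator to match: -2*s - 7 = -2·(s + 1) - 5·1.
Invert each term: -2·(s + 1)/((s + 1)^2 + 1) ↔ -2e^(-t)cos(t); -5·1/((s + 1)^2 + 1) ↔ -5e^(-t)sin(t).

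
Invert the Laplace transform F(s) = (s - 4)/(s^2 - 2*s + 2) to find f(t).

f(t) = -3*exp(t)*sin(t) + exp(t)*cos(t)

Complete the square in the denominator: s^2 - 2*s + 2 = (s - 1)^2 + 1^2.
Split the numerator to match: s - 4 = 1·(s - 1) - 3·1.
Invert each term: 1·(s - 1)/((s - 1)^2 + 1) ↔ e^(t)cos(t); -3·1/((s - 1)^2 + 1) ↔ -3e^(t)sin(t).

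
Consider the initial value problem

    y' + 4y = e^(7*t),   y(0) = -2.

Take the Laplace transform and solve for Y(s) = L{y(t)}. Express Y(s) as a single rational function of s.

Y(s) = (-2*s + 15)/(s^2 - 3*s - 28)

Apply the Laplace transform to the equation.
The derivative rules (L{y'} = sY - y(0) = sY - (-2)) turn the left side into (s + 4)Y - (-2).
The right side is L{e^(7*t)} = 1/(s - 7).
So (s + 4)Y = 1/(s - 7) + (-2).
Divide through and combine into a single rational function.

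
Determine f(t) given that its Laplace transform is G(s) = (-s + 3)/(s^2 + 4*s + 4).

f(t) = 5*t*exp(-2*t) - exp(-2*t)

Factor the denominator: s^2 + 4*s + 4 = (s + 2)^2.
Partial fraction decomposition gives [-1/(s + 2)] + [5/(s + 2)^2].
Invert each term: -1/(s + 2) ↔ -e^(-2t); 5/(s + 2)^2 ↔ 5t·e^(-2t).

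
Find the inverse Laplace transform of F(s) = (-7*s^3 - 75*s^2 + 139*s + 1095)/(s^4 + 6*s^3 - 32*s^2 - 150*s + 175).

-2*exp(5*t) - 6*exp(t) - 5*exp(-5*t) + 6*exp(-7*t)

Factor the denominator: s^4 + 6*s^3 - 32*s^2 - 150*s + 175 = (s - 5)*(s - 1)*(s + 5)*(s + 7).
Partial fraction decomposition gives [-6/(s - 1)] + [6/(s + 7)] + [-2/(s - 5)] + [-5/(s + 5)].
Invert each term: -6/(s - 1) ↔ -6e^(t); 6/(s + 7) ↔ 6e^(-7t); -2/(s - 5) ↔ -2e^(5t); -5/(s + 5) ↔ -5e^(-5t).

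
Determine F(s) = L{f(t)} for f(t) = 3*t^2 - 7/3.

Apply the Laplace transform termwise.
(3)·[L{t^2} = 2!/s^3 = 2/s^3]; L{-7/3} = (-7/3)/s.

F(s) = -7/(3*s) + 6/s^3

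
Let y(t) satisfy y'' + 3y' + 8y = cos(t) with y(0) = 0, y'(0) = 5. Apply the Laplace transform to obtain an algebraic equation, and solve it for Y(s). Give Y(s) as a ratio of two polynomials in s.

Y(s) = (5*s^2 + s + 5)/(s^4 + 3*s^3 + 9*s^2 + 3*s + 8)

Take the Laplace transform of both sides.
With L{y''} = s^2 Y - s·y(0) - y'(0) and L{y'} = sY - y(0), with y(0) = 0, y'(0) = 5: the LHS transforms to (s^2 + 3*s + 8)Y - (5).
The right side is L{cos(t)} = s/(s^2 + 1).
So (s^2 + 3*s + 8)Y = s/(s^2 + 1) + (5).
Solve for Y(s) and write it as one ratio of polynomials.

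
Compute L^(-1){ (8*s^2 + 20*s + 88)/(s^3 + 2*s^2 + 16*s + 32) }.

Factor the denominator: s^3 + 2*s^2 + 16*s + 32 = (s + 2)*(s^2 + 16).
Partial fraction decomposition gives [4/(s + 2)] + [4*s/(s^2 + 16)] + [12/(s^2 + 16)].
Invert each term: 4/(s + 2) ↔ 4e^(-2t); 4·s/(s^2 + 16) ↔ 4cos(4t); 3·4/(s^2 + 16) ↔ 3sin(4t).

3*sin(4*t) + 4*cos(4*t) + 4*exp(-2*t)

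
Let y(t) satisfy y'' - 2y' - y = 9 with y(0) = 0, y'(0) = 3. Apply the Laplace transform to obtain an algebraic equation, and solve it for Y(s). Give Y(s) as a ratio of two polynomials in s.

Laplace-transform each side.
With L{y''} = s^2 Y - s·y(0) - y'(0) and L{y'} = sY - y(0), with y(0) = 0, y'(0) = 3: the LHS transforms to (s^2 - 2*s - 1)Y - (3).
The right side is L{9} = 9/s.
So (s^2 - 2*s - 1)Y = 9/s + (3).
Divide through and combine into a single rational function.

Y(s) = (3*s + 9)/(s^3 - 2*s^2 - s)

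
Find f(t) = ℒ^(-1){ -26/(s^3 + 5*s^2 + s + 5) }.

f(t) = -5*sin(t) + cos(t) - exp(-5*t)

Factor the denominator: s^3 + 5*s^2 + s + 5 = (s + 5)*(s^2 + 1).
Partial fraction decomposition gives [-1/(s + 5)] + [s/(s^2 + 1)] + [-5/(s^2 + 1)].
Invert each term: -1/(s + 5) ↔ -e^(-5t); 1·s/(s^2 + 1) ↔ cos(t); -5·1/(s^2 + 1) ↔ -5sin(t).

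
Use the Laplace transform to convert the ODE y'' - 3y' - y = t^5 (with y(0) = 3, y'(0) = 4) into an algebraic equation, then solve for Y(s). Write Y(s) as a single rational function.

Y(s) = (3*s^7 - 5*s^6 + 120)/(s^8 - 3*s^7 - s^6)

Apply the Laplace transform to the equation.
With L{y''} = s^2 Y - s·y(0) - y'(0) and L{y'} = sY - y(0), with y(0) = 3, y'(0) = 4: the LHS transforms to (s^2 - 3*s - 1)Y - (3*s - 5).
The right side is L{t^5} = 120/s^6.
So (s^2 - 3*s - 1)Y = 120/s^6 + (3*s - 5).
Divide through and combine into a single rational function.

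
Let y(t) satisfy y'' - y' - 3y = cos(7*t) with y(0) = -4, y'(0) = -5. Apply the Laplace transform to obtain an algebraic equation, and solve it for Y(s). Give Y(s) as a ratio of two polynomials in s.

Take the Laplace transform of both sides.
With L{y''} = s^2 Y - s·y(0) - y'(0) and L{y'} = sY - y(0), with y(0) = -4, y'(0) = -5: the LHS transforms to (s^2 - s - 3)Y - (-4*s - 1).
The right side is L{cos(7*t)} = s/(s^2 + 49).
So (s^2 - s - 3)Y = s/(s^2 + 49) + (-4*s - 1).
Isolate Y and clear denominators.

Y(s) = (-4*s^3 - s^2 - 195*s - 49)/(s^4 - s^3 + 46*s^2 - 49*s - 147)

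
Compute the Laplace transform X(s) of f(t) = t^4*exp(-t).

X(s) = 24/(s + 1)^5

L{t^4} = 4!/s^5 = 24/s^5.
By the first shifting theorem, multiplying by e^(-t) replaces s with s + 1.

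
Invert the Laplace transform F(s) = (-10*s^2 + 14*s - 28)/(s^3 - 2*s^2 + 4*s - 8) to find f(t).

f(t) = -5*exp(2*t) + 2*sin(2*t) - 5*cos(2*t)

Factor the denominator: s^3 - 2*s^2 + 4*s - 8 = (s - 2)*(s^2 + 4).
Partial fraction decomposition gives [-5/(s - 2)] + [-5*s/(s^2 + 4)] + [4/(s^2 + 4)].
Invert each term: -5/(s - 2) ↔ -5e^(2t); -5·s/(s^2 + 4) ↔ -5cos(2t); 2·2/(s^2 + 4) ↔ 2sin(2t).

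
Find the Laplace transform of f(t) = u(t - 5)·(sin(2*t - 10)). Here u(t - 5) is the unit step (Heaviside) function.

By the second shifting theorem, L{u(t - c)·g(t - c)} = e^(-cs)·G(s) with c = 5 and G(s) = L{g(t)}.
L{sin(2t)} = 2/(s^2 + 4).

2*exp(-5*s)/(s^2 + 4)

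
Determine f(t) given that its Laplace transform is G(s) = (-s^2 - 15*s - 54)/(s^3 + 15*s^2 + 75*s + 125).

f(t) = -2*t^2*exp(-5*t) - 5*t*exp(-5*t) - exp(-5*t)

Factor the denominator: s^3 + 15*s^2 + 75*s + 125 = (s + 5)^3.
Partial fraction decomposition gives [-1/(s + 5)] + [-5/(s + 5)^2] + [-4/(s + 5)^3].
Invert each term: -1/(s + 5) ↔ -e^(-5t); -5/(s + 5)^2 ↔ -5t·e^(-5t); -4/(s + 5)^3 ↔ (-2)t^2·e^(-5t).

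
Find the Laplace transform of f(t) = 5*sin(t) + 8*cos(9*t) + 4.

By linearity of the Laplace transform, transform each term separately.
(8)·[L{cos(9t)} = s/(s^2 + 81)]; L{4} = 4/s; (5)·[L{sin(t)} = 1/(s^2 + 1)].

8*s/(s^2 + 81) + 5/(s^2 + 1) + 4/s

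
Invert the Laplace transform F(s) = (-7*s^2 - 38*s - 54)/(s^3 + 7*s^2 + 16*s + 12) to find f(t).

f(t) = -6*t*exp(-2*t) - 4*exp(-2*t) - 3*exp(-3*t)

Factor the denominator: s^3 + 7*s^2 + 16*s + 12 = (s + 2)^2*(s + 3).
Partial fraction decomposition gives [-4/(s + 2)] + [-6/(s + 2)^2] + [-3/(s + 3)].
Invert each term: -4/(s + 2) ↔ -4e^(-2t); -6/(s + 2)^2 ↔ -6t·e^(-2t); -3/(s + 3) ↔ -3e^(-3t).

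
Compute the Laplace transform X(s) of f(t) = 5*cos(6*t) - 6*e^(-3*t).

X(s) = 5*s/(s^2 + 36) - 6/(s + 3)

The transform is linear, so treat each term independently.
(-6)·[L{e^(-3t)} = 1/(s + 3)]; (5)·[L{cos(6t)} = s/(s^2 + 36)].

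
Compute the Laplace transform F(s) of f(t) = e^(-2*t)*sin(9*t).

L{sin(9t)} = 9/(s^2 + 81).
By the first shifting theorem, multiplying by e^(-2t) replaces s with s + 2.

F(s) = 9/((s + 2)^2 + 81)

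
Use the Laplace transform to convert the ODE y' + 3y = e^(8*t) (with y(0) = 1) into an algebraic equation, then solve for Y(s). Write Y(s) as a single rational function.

Y(s) = (s - 7)/(s^2 - 5*s - 24)

Take the Laplace transform of both sides.
With L{y'} = sY - y(0) = sY - 1: the LHS transforms to (s + 3)Y - (1).
The right side is L{e^(8*t)} = 1/(s - 8).
So (s + 3)Y = 1/(s - 8) + (1).
Solve for Y(s) and write it as one ratio of polynomials.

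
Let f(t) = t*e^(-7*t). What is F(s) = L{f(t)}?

F(s) = (s + 7)^(-2)

L{e^(-7t)} = 1/(s + 7).
Then apply L{t·g(t)} = -d/ds[G(s)] with G(s) = 1/(s + 7):
differentiating 1 time and applying the sign gives (s + 7)^(-2).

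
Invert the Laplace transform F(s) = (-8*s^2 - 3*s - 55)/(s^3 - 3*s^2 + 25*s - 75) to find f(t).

Factor the denominator: s^3 - 3*s^2 + 25*s - 75 = (s - 3)*(s^2 + 25).
Partial fraction decomposition gives [-4/(s - 3)] + [-4*s/(s^2 + 25)] + [-15/(s^2 + 25)].
Invert each term: -4/(s - 3) ↔ -4e^(3t); -4·s/(s^2 + 25) ↔ -4cos(5t); -3·5/(s^2 + 25) ↔ -3sin(5t).

f(t) = -4*exp(3*t) - 3*sin(5*t) - 4*cos(5*t)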